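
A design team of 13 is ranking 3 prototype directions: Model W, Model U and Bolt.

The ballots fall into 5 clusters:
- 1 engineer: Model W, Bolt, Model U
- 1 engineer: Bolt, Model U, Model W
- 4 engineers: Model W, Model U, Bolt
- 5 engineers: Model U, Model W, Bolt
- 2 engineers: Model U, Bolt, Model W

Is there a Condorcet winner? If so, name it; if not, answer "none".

Model U

Pairwise majorities:
Model W vs Model U: 1+4 = 5 for Model W, 8 for Model U — Model U by 8–5.
Model W vs Bolt: 1+4+5 = 10 for Model W, 3 for Bolt — Model W by 10–3.
Model U vs Bolt: Model U is ranked higher on 4+5+2 = 11 ballots, Bolt on 2. Model U wins 11–2.
Model U beats each of Model W, Bolt — Model U is the Condorcet winner.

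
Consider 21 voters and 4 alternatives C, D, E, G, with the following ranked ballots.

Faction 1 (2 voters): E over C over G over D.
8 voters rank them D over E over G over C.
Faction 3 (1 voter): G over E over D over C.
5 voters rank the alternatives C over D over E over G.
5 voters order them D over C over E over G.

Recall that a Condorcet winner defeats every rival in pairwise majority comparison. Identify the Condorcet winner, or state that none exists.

Check each pair by majority over 21 ballots:
C vs D: C preferred on 2+5 = 7 ballots; D wins 14–7.
C vs E: 5+5 = 10 for C, 11 for E — E by 11–10.
C vs G: 12 to 9, C.
D vs E: D preferred on 8+5+5 = 18 ballots; D wins 18–3.
D vs G: 8+5+5 = 18 for D, 3 for G — D by 18–3.
E vs G: 2+8+5+5 = 20 for E, 1 for G — E by 20–1.
D defeats every rival head-to-head and is the Condorcet winner.

D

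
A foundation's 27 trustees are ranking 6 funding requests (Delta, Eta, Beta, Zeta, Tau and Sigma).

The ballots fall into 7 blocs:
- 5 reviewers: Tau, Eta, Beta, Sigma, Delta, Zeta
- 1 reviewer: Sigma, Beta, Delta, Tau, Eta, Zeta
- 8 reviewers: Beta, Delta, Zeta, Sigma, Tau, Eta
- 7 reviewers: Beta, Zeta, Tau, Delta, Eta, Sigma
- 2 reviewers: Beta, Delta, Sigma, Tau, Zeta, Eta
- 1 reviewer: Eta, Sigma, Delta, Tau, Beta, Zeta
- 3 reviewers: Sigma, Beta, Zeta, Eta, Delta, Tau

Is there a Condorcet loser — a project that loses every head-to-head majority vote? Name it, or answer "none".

Eta

Pairwise majorities:
Delta vs Eta: Delta wins 18–9.
Delta vs Beta: Delta is ranked higher on 1 ballot, Beta on 26. Beta wins 26–1.
Delta vs Zeta: Delta preferred on 5+1+8+2+1 = 17 ballots; Delta wins 17–10.
Delta vs Tau: Delta, 15–12.
Delta vs Sigma: Delta, 17–10.
Eta vs Beta: 6 to 21, Beta.
Eta vs Zeta: Eta is ranked higher on 5+1+1 = 7 ballots, Zeta on 20. Zeta wins 20–7.
Eta vs Tau: Tau, 23–4.
Eta vs Sigma: Sigma, 14–13.
Beta vs Zeta: Beta is ranked higher on 27 ballots, Zeta on 0. Beta wins 27–0.
Beta vs Tau: Beta is ranked higher on 1+8+7+2+3 = 21 ballots, Tau on 6. Beta wins 21–6.
Beta vs Sigma: Beta wins 22–5.
Zeta vs Tau: Zeta wins 18–9.
Zeta vs Sigma: Zeta preferred on 8+7 = 15 ballots; Zeta wins 15–12.
Tau vs Sigma: Sigma wins 15–12.
Eta is beaten in every head-to-head and is the Condorcet loser.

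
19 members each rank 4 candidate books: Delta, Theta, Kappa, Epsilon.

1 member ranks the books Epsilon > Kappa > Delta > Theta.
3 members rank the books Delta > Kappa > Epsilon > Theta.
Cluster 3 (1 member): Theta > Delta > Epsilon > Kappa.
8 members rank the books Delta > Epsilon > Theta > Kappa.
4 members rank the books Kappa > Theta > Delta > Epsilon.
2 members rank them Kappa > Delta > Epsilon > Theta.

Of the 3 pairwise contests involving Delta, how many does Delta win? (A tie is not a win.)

3

Delta against each rival (19 members):
Delta vs Theta: Delta, 14–5.
Delta vs Kappa: Delta is ranked higher on 3+1+8 = 12 ballots, Kappa on 7. Delta wins 12–7.
Delta vs Epsilon: Delta, 18–1.
Delta beats Theta, Kappa, Epsilon — 3 pairwise wins.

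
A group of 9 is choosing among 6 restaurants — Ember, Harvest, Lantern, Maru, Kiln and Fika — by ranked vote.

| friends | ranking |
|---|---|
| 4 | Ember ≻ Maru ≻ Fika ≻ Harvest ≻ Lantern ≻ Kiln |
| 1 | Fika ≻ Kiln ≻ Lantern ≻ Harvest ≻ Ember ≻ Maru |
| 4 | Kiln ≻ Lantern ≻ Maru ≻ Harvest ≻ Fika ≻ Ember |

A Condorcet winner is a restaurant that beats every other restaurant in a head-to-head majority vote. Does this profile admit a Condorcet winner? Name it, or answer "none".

Head-to-head results (9 friends):
Ember vs Harvest: Harvest wins 5–4.
Ember vs Lantern: Lantern wins 5–4.
Ember vs Maru: Ember, 5–4.
Ember vs Kiln: Kiln, 5–4.
Ember vs Fika: Fika, 5–4.
Harvest vs Lantern: Lantern, 5–4.
Harvest vs Maru: Maru, 8–1.
Harvest vs Kiln: Kiln wins 5–4.
Harvest vs Fika: Fika, 5–4.
Lantern vs Maru: Lantern, 5–4.
Lantern–Kiln: Kiln 5–4.
Lantern–Fika: Fika 5–4.
Maru vs Kiln: Kiln wins 5–4.
Maru vs Fika: Maru, 8–1.
Kiln–Fika: Fika 5–4.
No restaurant is unbeaten: Ember loses to Harvest; Harvest loses to Lantern; Lantern loses to Kiln; Maru loses to Ember; Kiln loses to Fika; Fika loses to Maru. In particular Ember > Maru > Harvest > Ember is a majority cycle — no Condorcet winner exists.

none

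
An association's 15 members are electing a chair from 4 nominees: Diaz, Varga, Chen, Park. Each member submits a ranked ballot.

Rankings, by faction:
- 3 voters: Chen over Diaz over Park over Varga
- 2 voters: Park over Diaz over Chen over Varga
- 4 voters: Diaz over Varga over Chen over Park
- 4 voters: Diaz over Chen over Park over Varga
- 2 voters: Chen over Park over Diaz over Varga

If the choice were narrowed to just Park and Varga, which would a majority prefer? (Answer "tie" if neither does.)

Park

Ballots ranking Park above Varga: 3 + 2 + 4 + 2 = 11.
Ballots ranking Varga above Park: 15 − 11 = 4.
Park wins the head-to-head 11–4.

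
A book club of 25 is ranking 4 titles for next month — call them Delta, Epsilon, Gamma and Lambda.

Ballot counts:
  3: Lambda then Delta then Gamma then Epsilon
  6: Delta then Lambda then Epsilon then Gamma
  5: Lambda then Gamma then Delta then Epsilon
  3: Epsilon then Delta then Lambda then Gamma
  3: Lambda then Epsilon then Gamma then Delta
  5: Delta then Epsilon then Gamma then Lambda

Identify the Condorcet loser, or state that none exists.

Pairwise majorities:
Delta vs Epsilon: 19 to 6, Delta.
Delta vs Gamma: Delta is ranked higher on 3+6+3+5 = 17 ballots, Gamma on 8. Delta wins 17–8.
Delta vs Lambda: Delta wins 14–11.
Epsilon–Gamma: Epsilon 17–8.
Epsilon vs Lambda: 8 to 17, Lambda.
Gamma vs Lambda: 5 to 20, Lambda.
Only Gamma has no wins; Gamma is the Condorcet loser.

Gamma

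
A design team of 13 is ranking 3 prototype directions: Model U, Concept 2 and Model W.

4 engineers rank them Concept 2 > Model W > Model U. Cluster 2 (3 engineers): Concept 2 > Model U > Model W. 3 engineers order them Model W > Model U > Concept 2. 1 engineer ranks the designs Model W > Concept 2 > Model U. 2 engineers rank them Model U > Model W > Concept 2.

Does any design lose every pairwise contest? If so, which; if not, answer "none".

Head-to-head results (13 engineers):
Model U vs Concept 2: Model U is ranked higher on 3+2 = 5 ballots, Concept 2 on 8. Concept 2 wins 8–5.
Model U vs Model W: 3+2 = 5 for Model U, 8 for Model W — Model W by 8–5.
Concept 2 vs Model W: Concept 2 wins 7–6.
Only Model U has no wins; Model U is the Condorcet loser.

Model U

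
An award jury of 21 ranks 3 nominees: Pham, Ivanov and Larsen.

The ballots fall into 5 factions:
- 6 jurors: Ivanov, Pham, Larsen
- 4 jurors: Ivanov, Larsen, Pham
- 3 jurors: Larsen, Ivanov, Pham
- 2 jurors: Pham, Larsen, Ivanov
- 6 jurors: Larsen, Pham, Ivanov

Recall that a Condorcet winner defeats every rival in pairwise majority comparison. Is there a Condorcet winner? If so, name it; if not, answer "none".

Head-to-head results (21 jurors):
Pham vs Ivanov: Ivanov wins 13–8.
Pham vs Larsen: Larsen, 13–8.
Ivanov vs Larsen: Larsen wins 11–10.
Larsen defeats every rival head-to-head and is the Condorcet winner.

Larsen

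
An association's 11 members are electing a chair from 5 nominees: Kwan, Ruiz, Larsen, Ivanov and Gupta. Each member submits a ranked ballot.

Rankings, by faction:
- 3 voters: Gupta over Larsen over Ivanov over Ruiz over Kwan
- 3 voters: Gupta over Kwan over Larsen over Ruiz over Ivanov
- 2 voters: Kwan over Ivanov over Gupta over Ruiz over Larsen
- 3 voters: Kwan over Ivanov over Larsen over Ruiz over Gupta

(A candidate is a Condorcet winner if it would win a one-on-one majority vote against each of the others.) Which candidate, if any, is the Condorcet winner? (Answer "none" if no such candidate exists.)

Gupta

Check each pair by majority over 11 ballots:
Kwan–Ruiz: Kwan 8–3.
Kwan vs Larsen: 3+2+3 = 8 for Kwan, 3 for Larsen — Kwan by 8–3.
Kwan vs Ivanov: 8 to 3, Kwan.
Kwan–Gupta: Gupta 6–5.
Ruiz vs Larsen: Larsen, 9–2.
Ruiz–Ivanov: Ivanov 8–3.
Ruiz vs Gupta: Ruiz preferred on 3 ballots; Gupta wins 8–3.
Larsen vs Ivanov: Larsen is ranked higher on 3+3 = 6 ballots, Ivanov on 5. Larsen wins 6–5.
Larsen–Gupta: Gupta 8–3.
Ivanov vs Gupta: 5 to 6, Gupta.
Gupta defeats every rival head-to-head and is the Condorcet winner.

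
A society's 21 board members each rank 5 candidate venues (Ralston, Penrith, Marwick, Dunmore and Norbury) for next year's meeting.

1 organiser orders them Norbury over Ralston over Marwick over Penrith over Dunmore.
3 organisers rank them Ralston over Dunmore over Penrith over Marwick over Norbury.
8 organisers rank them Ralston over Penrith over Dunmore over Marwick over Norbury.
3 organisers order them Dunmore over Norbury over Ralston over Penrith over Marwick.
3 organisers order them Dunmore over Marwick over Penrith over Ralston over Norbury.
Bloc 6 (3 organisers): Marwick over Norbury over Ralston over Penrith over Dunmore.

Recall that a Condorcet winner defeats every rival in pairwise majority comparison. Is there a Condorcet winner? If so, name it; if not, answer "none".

Ralston

Pairwise majorities:
Ralston vs Penrith: Ralston preferred on 1+3+8+3+3 = 18 ballots; Ralston wins 18–3.
Ralston vs Marwick: 15 to 6, Ralston.
Ralston vs Dunmore: Ralston preferred on 1+3+8+3 = 15 ballots; Ralston wins 15–6.
Ralston vs Norbury: Ralston preferred on 3+8+3 = 14 ballots; Ralston wins 14–7.
Penrith vs Marwick: 14 to 7, Penrith.
Penrith vs Dunmore: 12 to 9, Penrith.
Penrith vs Norbury: 14 to 7, Penrith.
Marwick vs Dunmore: Marwick preferred on 1+3 = 4 ballots; Dunmore wins 17–4.
Marwick vs Norbury: Marwick preferred on 3+8+3+3 = 17 ballots; Marwick wins 17–4.
Dunmore vs Norbury: 3+8+3+3 = 17 for Dunmore, 4 for Norbury — Dunmore by 17–4.
Only Ralston has no losses; Ralston is the Condorcet winner.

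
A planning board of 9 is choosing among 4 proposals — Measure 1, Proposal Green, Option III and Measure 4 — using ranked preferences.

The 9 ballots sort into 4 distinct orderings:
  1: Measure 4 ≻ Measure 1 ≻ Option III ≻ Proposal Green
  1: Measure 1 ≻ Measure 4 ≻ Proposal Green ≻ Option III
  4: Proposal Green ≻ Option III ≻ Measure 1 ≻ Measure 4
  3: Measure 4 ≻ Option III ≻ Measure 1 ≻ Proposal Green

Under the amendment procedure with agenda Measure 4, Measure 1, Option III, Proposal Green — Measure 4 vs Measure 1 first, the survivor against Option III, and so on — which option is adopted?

Proposal Green

Round 1: Measure 4 vs Measure 1 — 4–5, Measure 1 advances.
Round 2: Measure 1 vs Option III — 2–7, Option III advances.
Round 3: Option III vs Proposal Green — 4–5, Proposal Green advances.
The agenda winner is Proposal Green.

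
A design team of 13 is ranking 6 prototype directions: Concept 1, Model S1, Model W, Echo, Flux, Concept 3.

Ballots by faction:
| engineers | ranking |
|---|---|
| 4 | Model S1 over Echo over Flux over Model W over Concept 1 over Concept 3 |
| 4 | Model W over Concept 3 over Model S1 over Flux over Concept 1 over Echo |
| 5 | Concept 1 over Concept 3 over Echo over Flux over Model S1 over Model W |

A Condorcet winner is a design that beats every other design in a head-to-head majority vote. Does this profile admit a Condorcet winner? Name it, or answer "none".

none

Pairwise majorities:
Concept 1 vs Model S1: Concept 1 is ranked higher on 5 ballots, Model S1 on 8. Model S1 wins 8–5.
Concept 1 vs Model W: 5 to 8, Model W.
Concept 1 vs Echo: Concept 1 is ranked higher on 4+5 = 9 ballots, Echo on 4. Concept 1 wins 9–4.
Concept 1 vs Flux: Concept 1 is ranked higher on 5 ballots, Flux on 8. Flux wins 8–5.
Concept 1 vs Concept 3: 4+5 = 9 for Concept 1, 4 for Concept 3 — Concept 1 by 9–4.
Model S1 vs Model W: Model S1 preferred on 4+5 = 9 ballots; Model S1 wins 9–4.
Model S1 vs Echo: Model S1 is ranked higher on 4+4 = 8 ballots, Echo on 5. Model S1 wins 8–5.
Model S1 vs Flux: Model S1 is ranked higher on 4+4 = 8 ballots, Flux on 5. Model S1 wins 8–5.
Model S1 vs Concept 3: Model S1 is ranked higher on 4 ballots, Concept 3 on 9. Concept 3 wins 9–4.
Model W vs Echo: Model W is ranked higher on 4 ballots, Echo on 9. Echo wins 9–4.
Model W vs Flux: Model W is ranked higher on 4 ballots, Flux on 9. Flux wins 9–4.
Model W vs Concept 3: 4+4 = 8 for Model W, 5 for Concept 3 — Model W by 8–5.
Echo vs Flux: 4+5 = 9 for Echo, 4 for Flux — Echo by 9–4.
Echo vs Concept 3: 4 for Echo, 9 for Concept 3 — Concept 3 by 9–4.
Flux vs Concept 3: 4 to 9, Concept 3.
Each design drops at least one matchup (Concept 1 loses to Model S1; Model S1 loses to Concept 3; Model W loses to Model S1; Echo loses to Concept 1; Flux loses to Model S1; Concept 3 loses to Concept 1); the cycle Concept 1 → Echo → Model W → Concept 1 rules out a Condorcet winner.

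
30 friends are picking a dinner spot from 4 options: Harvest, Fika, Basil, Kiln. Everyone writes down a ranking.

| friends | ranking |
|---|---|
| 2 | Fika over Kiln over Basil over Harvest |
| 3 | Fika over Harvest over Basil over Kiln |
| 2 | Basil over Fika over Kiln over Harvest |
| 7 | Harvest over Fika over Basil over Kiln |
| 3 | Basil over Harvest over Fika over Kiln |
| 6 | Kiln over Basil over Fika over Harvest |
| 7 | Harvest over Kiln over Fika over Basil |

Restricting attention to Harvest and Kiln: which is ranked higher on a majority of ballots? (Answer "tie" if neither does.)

Harvest

Ballots ranking Harvest above Kiln: 3 + 7 + 3 + 7 = 20.
Ballots ranking Kiln above Harvest: 30 − 20 = 10.
Harvest wins the head-to-head 20–10.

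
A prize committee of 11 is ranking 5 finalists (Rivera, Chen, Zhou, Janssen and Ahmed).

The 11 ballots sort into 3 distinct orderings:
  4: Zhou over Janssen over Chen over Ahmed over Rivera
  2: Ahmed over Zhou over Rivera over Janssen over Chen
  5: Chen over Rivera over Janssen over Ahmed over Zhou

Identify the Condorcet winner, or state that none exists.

none

Pairwise majorities:
Rivera vs Chen: Rivera preferred on 2 ballots; Chen wins 9–2.
Rivera vs Zhou: Rivera preferred on 5 ballots; Zhou wins 6–5.
Rivera vs Janssen: Rivera is ranked higher on 2+5 = 7 ballots, Janssen on 4. Rivera wins 7–4.
Rivera vs Ahmed: Rivera preferred on 5 ballots; Ahmed wins 6–5.
Chen vs Zhou: 5 to 6, Zhou.
Chen vs Janssen: 5 for Chen, 6 for Janssen — Janssen by 6–5.
Chen vs Ahmed: 4+5 = 9 for Chen, 2 for Ahmed — Chen by 9–2.
Zhou vs Janssen: 6 to 5, Zhou.
Zhou vs Ahmed: Zhou is ranked higher on 4 ballots, Ahmed on 7. Ahmed wins 7–4.
Janssen vs Ahmed: Janssen is ranked higher on 4+5 = 9 ballots, Ahmed on 2. Janssen wins 9–2.
Every nominee loses at least once (Rivera loses to Chen; Chen loses to Zhou; Zhou loses to Ahmed; Janssen loses to Rivera; Ahmed loses to Chen). The majority relation contains the cycle Rivera beats Janssen beats Chen beats Rivera, so there is no Condorcet winner.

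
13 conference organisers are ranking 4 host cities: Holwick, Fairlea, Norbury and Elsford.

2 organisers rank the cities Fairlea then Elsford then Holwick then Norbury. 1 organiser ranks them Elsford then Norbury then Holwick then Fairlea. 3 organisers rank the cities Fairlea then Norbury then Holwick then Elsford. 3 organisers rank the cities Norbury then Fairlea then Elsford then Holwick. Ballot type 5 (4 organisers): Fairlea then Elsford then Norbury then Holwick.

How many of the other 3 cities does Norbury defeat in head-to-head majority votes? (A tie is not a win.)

1

Norbury against each rival (13 organisers):
Norbury vs Holwick: Norbury preferred on 1+3+3+4 = 11 ballots; Norbury wins 11–2.
Norbury vs Fairlea: Norbury is ranked higher on 1+3 = 4 ballots, Fairlea on 9. Fairlea wins 9–4.
Norbury vs Elsford: Elsford wins 7–6.
Norbury beats Holwick; loses to Fairlea, Elsford — 1 pairwise win.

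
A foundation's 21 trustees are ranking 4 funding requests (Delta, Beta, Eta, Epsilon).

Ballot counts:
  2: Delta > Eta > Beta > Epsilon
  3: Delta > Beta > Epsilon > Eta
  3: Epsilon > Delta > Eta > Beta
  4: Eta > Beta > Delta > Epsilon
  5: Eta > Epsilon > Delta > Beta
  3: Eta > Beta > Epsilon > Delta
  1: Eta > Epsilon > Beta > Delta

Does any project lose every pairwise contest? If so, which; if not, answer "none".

none

Head-to-head results (21 reviewers):
Delta vs Beta: 2+3+3+5 = 13 for Delta, 8 for Beta — Delta by 13–8.
Delta–Eta: Eta 13–8.
Delta vs Epsilon: Epsilon, 12–9.
Beta–Eta: Eta 18–3.
Beta vs Epsilon: 2+3+4+3 = 12 for Beta, 9 for Epsilon — Beta by 12–9.
Eta vs Epsilon: 2+4+5+3+1 = 15 for Eta, 6 for Epsilon — Eta by 15–6.
Every project wins at least one matchup (Delta beats Beta; Beta beats Epsilon; Eta beats Delta; Epsilon beats Delta), so there is no Condorcet loser.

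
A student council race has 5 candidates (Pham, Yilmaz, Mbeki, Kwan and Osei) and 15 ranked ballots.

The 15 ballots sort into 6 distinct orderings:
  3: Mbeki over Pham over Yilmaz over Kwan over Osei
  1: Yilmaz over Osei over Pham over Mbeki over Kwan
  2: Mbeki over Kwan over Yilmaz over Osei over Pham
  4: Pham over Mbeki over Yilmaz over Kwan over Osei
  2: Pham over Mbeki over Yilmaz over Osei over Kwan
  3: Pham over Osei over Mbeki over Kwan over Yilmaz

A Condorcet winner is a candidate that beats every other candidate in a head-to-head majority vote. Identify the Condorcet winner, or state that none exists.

Head-to-head results (15 voters):
Pham vs Yilmaz: 3+4+2+3 = 12 for Pham, 3 for Yilmaz — Pham by 12–3.
Pham vs Mbeki: Pham is ranked higher on 1+4+2+3 = 10 ballots, Mbeki on 5. Pham wins 10–5.
Pham vs Kwan: 3+1+4+2+3 = 13 for Pham, 2 for Kwan — Pham by 13–2.
Pham vs Osei: Pham preferred on 3+4+2+3 = 12 ballots; Pham wins 12–3.
Yilmaz vs Mbeki: Yilmaz is ranked higher on 1 ballot, Mbeki on 14. Mbeki wins 14–1.
Yilmaz vs Kwan: Yilmaz preferred on 3+1+4+2 = 10 ballots; Yilmaz wins 10–5.
Yilmaz vs Osei: Yilmaz preferred on 3+1+2+4+2 = 12 ballots; Yilmaz wins 12–3.
Mbeki vs Kwan: Mbeki preferred on 3+1+2+4+2+3 = 15 ballots; Mbeki wins 15–0.
Mbeki vs Osei: Mbeki is ranked higher on 3+2+4+2 = 11 ballots, Osei on 4. Mbeki wins 11–4.
Kwan vs Osei: Kwan preferred on 3+2+4 = 9 ballots; Kwan wins 9–6.
Only Pham has no losses; Pham is the Condorcet winner.

Pham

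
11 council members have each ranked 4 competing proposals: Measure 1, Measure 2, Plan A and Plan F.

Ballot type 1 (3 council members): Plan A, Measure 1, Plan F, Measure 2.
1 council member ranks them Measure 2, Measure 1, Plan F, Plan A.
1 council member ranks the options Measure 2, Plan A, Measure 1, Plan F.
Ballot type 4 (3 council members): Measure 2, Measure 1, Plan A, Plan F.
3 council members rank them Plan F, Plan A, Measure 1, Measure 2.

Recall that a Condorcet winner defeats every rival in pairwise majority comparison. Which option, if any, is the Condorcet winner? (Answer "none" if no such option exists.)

Head-to-head results (11 council members):
Measure 1 vs Measure 2: Measure 1 wins 6–5.
Measure 1 vs Plan A: Plan A, 7–4.
Measure 1 vs Plan F: Measure 1 wins 8–3.
Measure 2 vs Plan A: Plan A, 6–5.
Measure 2–Plan F: Plan F 6–5.
Plan A vs Plan F: Plan A wins 7–4.
Plan A defeats every rival head-to-head and is the Condorcet winner.

Plan A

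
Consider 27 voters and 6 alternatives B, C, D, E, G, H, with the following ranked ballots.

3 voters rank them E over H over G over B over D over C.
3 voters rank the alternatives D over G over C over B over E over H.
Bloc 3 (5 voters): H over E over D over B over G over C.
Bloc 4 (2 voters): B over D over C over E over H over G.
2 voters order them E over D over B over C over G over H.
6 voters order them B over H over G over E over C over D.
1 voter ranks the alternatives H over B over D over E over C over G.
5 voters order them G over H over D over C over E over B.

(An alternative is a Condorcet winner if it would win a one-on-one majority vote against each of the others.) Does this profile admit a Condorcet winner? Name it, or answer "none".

H

Check each pair by majority over 27 ballots:
B vs C: B, 19–8.
B–D: D 15–12.
B vs E: B preferred on 3+2+6+1 = 12 ballots; E wins 15–12.
B vs G: 16 to 11, B.
B vs H: 13 to 14, H.
C vs D: 6 to 21, D.
C vs E: C is ranked higher on 3+2+5 = 10 ballots, E on 17. E wins 17–10.
C–G: G 22–5.
C vs H: H, 20–7.
D vs E: 3+2+1+5 = 11 for D, 16 for E — E by 16–11.
D vs G: D is ranked higher on 3+5+2+2+1 = 13 ballots, G on 14. G wins 14–13.
D vs H: 7 to 20, H.
E vs G: 3+5+2+2+1 = 13 for E, 14 for G — G by 14–13.
E vs H: H, 17–10.
G–H: H 17–10.
H wins every pairwise contest, so H is the Condorcet winner.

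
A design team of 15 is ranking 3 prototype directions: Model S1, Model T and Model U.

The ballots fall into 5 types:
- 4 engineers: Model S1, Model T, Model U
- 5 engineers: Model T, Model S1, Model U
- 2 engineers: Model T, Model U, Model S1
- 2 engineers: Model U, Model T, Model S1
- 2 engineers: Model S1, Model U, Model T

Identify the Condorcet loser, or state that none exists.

Pairwise majorities:
Model S1–Model T: Model T 9–6.
Model S1 vs Model U: 11 to 4, Model S1.
Model T vs Model U: 11 to 4, Model T.
Model U is beaten in every head-to-head and is the Condorcet loser.

Model U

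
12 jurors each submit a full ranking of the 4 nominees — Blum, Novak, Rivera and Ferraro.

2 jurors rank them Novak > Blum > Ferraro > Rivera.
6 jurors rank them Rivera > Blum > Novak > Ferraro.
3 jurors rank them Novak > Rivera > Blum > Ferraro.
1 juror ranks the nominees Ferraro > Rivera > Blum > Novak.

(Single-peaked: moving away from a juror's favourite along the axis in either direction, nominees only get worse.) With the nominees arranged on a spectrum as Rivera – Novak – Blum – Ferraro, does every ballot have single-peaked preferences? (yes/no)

no

Axis positions: Rivera=1, Novak=2, Blum=3, Ferraro=4.
Ballot type 1 (peak Novak at position 2): ranking walks positions 2-3-4-1, expanding outward from the peak — single-peaked.
Ballot type 2: ranking walks positions 1-3-2-4; Blum is ranked above Novak even though Novak lies between Blum and the peak Rivera on the axis — preferences dip and rise again. Not single-peaked.
Ballot type 3 (peak Novak at position 2): ranking walks positions 2-1-3-4, expanding outward from the peak — single-peaked.
Ballot type 4: ranking walks positions 4-1-3-2; Rivera is ranked above Blum even though Blum lies between Rivera and the peak Ferraro on the axis — preferences dip and rise again. Not single-peaked.
Ballot type 2 violates single-peakedness, so the profile is not single-peaked on this axis.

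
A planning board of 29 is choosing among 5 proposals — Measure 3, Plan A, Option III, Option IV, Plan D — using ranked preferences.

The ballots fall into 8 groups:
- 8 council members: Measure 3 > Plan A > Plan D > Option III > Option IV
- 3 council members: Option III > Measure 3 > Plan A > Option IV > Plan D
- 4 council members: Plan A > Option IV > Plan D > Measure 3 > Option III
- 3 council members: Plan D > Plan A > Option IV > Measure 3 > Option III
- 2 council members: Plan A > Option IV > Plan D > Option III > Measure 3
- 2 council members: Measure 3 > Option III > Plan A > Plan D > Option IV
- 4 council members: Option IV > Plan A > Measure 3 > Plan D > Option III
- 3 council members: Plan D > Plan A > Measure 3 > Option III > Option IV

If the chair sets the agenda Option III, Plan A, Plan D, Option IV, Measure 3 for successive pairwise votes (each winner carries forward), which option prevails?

Round 1: Option III vs Plan A — 5–24, Plan A advances.
Round 2: Plan A vs Plan D — 23–6, Plan A advances.
Round 3: Plan A vs Option IV — 25–4, Plan A advances.
Round 4: Plan A vs Measure 3 — 16–13, Plan A advances.
Plan A survives the agenda.

Plan A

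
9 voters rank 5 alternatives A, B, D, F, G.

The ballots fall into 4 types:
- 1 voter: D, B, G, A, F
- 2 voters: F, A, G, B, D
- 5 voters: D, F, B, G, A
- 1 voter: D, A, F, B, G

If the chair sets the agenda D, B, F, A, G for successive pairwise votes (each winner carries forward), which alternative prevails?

Round 1: D vs B — 7–2, D advances.
Round 2: D vs F — 7–2, D advances.
Round 3: D vs A — 7–2, D advances.
Round 4: D vs G — 7–2, D advances.
The agenda winner is D.

D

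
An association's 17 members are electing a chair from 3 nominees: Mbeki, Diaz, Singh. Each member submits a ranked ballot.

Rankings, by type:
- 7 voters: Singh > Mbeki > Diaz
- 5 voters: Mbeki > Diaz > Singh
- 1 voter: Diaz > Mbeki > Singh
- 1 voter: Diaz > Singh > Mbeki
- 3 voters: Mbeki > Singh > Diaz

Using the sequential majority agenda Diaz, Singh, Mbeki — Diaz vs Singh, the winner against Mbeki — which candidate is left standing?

Mbeki

Round 1: Diaz vs Singh — 7–10, Singh advances.
Round 2: Singh vs Mbeki — 8–9, Mbeki advances.
The agenda winner is Mbeki.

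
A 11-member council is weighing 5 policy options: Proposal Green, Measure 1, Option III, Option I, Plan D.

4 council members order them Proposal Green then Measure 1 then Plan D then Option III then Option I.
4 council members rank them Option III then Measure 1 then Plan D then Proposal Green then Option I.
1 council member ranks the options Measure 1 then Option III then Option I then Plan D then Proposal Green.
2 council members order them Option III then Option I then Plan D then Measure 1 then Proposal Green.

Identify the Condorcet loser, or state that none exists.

Option I

Pairwise majorities:
Proposal Green vs Measure 1: Measure 1 wins 7–4.
Proposal Green–Option III: Option III 7–4.
Proposal Green–Option I: Proposal Green 8–3.
Proposal Green vs Plan D: 4 to 7, Plan D.
Measure 1 vs Option III: Option III, 6–5.
Measure 1–Option I: Measure 1 9–2.
Measure 1 vs Plan D: Measure 1 wins 9–2.
Option III vs Option I: Option III is ranked higher on 4+4+1+2 = 11 ballots, Option I on 0. Option III wins 11–0.
Option III vs Plan D: 4+1+2 = 7 for Option III, 4 for Plan D — Option III by 7–4.
Option I–Plan D: Plan D 8–3.
Option I loses to every other option — it is the Condorcet loser.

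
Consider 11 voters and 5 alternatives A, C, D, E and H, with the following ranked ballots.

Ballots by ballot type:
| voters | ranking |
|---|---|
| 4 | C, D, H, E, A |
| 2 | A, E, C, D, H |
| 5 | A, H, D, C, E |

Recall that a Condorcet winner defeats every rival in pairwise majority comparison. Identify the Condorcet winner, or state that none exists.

Check each pair by majority over 11 ballots:
A vs C: 2+5 = 7 for A, 4 for C — A by 7–4.
A vs D: 7 to 4, A.
A vs E: 7 to 4, A.
A–H: A 7–4.
C vs D: C wins 6–5.
C vs E: 4+5 = 9 for C, 2 for E — C by 9–2.
C vs H: 4+2 = 6 for C, 5 for H — C by 6–5.
D vs E: D is ranked higher on 4+5 = 9 ballots, E on 2. D wins 9–2.
D vs H: D wins 6–5.
E vs H: H, 9–2.
Only A has no losses; A is the Condorcet winner.

A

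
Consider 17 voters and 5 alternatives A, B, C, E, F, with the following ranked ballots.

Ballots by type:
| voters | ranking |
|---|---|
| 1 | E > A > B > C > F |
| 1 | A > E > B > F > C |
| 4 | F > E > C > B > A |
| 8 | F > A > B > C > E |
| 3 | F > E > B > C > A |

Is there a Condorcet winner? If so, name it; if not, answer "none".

Head-to-head results (17 voters):
A vs B: A, 10–7.
A vs C: A, 10–7.
A vs E: 1+8 = 9 for A, 8 for E — A by 9–8.
A vs F: F wins 15–2.
B vs C: B, 13–4.
B vs E: E wins 9–8.
B vs F: B preferred on 1+1 = 2 ballots; F wins 15–2.
C vs E: C preferred on 8 ballots; E wins 9–8.
C vs F: F wins 16–1.
E vs F: E is ranked higher on 1+1 = 2 ballots, F on 15. F wins 15–2.
F beats each of A, B, C, E — F is the Condorcet winner.

F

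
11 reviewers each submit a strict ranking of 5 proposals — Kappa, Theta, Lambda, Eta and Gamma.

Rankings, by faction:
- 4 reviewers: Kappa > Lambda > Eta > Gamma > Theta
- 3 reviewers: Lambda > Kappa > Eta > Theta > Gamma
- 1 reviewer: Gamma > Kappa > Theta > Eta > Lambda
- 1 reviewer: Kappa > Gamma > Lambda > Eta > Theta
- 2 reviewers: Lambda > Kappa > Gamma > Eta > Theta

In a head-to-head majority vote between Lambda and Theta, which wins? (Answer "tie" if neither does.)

Lambda

Ballots ranking Lambda above Theta: 4 + 3 + 1 + 2 = 10.
Ballots ranking Theta above Lambda: 11 − 10 = 1.
Lambda wins the head-to-head 10–1.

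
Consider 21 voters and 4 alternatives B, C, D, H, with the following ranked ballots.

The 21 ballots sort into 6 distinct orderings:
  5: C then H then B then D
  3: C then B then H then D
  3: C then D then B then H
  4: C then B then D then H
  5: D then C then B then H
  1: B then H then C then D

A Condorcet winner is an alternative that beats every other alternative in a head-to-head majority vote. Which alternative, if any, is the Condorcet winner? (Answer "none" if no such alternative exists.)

Pairwise majorities:
B vs C: 1 to 20, C.
B vs D: 5+3+4+1 = 13 for B, 8 for D — B by 13–8.
B vs H: B preferred on 3+3+4+5+1 = 16 ballots; B wins 16–5.
C vs D: 5+3+3+4+1 = 16 for C, 5 for D — C by 16–5.
C vs H: C preferred on 5+3+3+4+5 = 20 ballots; C wins 20–1.
D vs H: 12 to 9, D.
C defeats every rival head-to-head and is the Condorcet winner.

C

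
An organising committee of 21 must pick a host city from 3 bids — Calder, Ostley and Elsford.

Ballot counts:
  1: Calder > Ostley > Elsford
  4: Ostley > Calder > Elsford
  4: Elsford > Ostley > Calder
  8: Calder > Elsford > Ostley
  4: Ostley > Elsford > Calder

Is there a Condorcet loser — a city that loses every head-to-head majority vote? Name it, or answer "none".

none

Pairwise majorities:
Calder vs Ostley: Ostley, 12–9.
Calder–Elsford: Calder 13–8.
Ostley–Elsford: Elsford 12–9.
Each city has at least one pairwise win (Calder beats Elsford; Ostley beats Calder; Elsford beats Ostley) — no Condorcet loser.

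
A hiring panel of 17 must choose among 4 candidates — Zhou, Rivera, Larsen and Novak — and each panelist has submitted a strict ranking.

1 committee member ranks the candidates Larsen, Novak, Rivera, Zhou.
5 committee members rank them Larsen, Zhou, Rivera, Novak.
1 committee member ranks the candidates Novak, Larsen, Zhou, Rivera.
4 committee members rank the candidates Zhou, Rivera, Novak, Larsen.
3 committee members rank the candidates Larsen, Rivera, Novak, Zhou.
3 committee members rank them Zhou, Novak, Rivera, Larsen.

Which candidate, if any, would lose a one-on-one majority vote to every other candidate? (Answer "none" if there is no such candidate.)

Novak

Pairwise majorities:
Zhou vs Rivera: Zhou, 13–4.
Zhou–Larsen: Larsen 10–7.
Zhou vs Novak: Zhou wins 12–5.
Rivera vs Larsen: Rivera is ranked higher on 4+3 = 7 ballots, Larsen on 10. Larsen wins 10–7.
Rivera–Novak: Rivera 12–5.
Larsen–Novak: Larsen 9–8.
Only Novak has no wins; Novak is the Condorcet loser.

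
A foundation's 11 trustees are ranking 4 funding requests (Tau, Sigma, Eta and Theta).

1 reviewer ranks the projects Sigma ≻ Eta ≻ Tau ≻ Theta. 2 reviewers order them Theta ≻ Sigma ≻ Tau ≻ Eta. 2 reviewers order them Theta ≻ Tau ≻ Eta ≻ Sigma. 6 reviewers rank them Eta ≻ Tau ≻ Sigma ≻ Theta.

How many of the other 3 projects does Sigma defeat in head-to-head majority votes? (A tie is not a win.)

Sigma against each rival (11 reviewers):
Sigma vs Tau: Tau, 8–3.
Sigma vs Eta: Sigma is ranked higher on 1+2 = 3 ballots, Eta on 8. Eta wins 8–3.
Sigma vs Theta: Sigma wins 7–4.
Sigma beats Theta; loses to Tau, Eta — 1 pairwise win.

1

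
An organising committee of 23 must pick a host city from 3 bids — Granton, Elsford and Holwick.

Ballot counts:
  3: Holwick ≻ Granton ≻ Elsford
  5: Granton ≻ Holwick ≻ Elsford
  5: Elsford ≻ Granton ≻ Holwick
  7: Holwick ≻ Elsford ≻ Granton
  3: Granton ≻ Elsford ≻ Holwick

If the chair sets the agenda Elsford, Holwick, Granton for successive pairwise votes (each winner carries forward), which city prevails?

Round 1: Elsford vs Holwick — 8–15, Holwick advances.
Round 2: Holwick vs Granton — 10–13, Granton advances.
The agenda winner is Granton.

Granton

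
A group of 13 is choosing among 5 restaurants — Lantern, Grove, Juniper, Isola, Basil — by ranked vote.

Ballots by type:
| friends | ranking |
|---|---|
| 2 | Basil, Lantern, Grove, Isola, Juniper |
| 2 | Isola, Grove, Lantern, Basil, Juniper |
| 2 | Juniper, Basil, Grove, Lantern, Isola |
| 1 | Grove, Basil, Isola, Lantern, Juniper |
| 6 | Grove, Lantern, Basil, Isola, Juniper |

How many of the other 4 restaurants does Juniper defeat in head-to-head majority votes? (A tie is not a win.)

0

Juniper against each rival (13 friends):
Juniper–Lantern: Lantern 11–2.
Juniper–Grove: Grove 11–2.
Juniper vs Isola: 2 to 11, Isola.
Juniper vs Basil: 2 for Juniper, 11 for Basil — Basil by 11–2.
Juniper beats no one; loses to Lantern, Grove, Isola, Basil — 0 pairwise wins.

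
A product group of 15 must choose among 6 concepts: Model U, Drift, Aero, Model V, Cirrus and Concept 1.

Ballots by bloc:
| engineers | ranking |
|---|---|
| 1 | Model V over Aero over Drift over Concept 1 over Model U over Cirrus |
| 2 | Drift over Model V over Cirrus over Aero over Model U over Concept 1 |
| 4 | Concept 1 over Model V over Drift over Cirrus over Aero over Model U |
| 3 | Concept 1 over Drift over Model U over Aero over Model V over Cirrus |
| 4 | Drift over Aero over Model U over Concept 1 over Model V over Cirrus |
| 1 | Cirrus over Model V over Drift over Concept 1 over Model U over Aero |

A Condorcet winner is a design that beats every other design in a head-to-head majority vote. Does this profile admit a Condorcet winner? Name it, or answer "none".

Check each pair by majority over 15 ballots:
Model U vs Drift: 0 to 15, Drift.
Model U vs Aero: Model U is ranked higher on 3+1 = 4 ballots, Aero on 11. Aero wins 11–4.
Model U vs Model V: 7 to 8, Model V.
Model U vs Cirrus: Model U preferred on 1+3+4 = 8 ballots; Model U wins 8–7.
Model U vs Concept 1: 2+4 = 6 for Model U, 9 for Concept 1 — Concept 1 by 9–6.
Drift vs Aero: Drift preferred on 2+4+3+4+1 = 14 ballots; Drift wins 14–1.
Drift vs Model V: 2+3+4 = 9 for Drift, 6 for Model V — Drift by 9–6.
Drift vs Cirrus: 14 to 1, Drift.
Drift vs Concept 1: 1+2+4+1 = 8 for Drift, 7 for Concept 1 — Drift by 8–7.
Aero vs Model V: 7 to 8, Model V.
Aero vs Cirrus: 8 to 7, Aero.
Aero vs Concept 1: Aero is ranked higher on 1+2+4 = 7 ballots, Concept 1 on 8. Concept 1 wins 8–7.
Model V vs Cirrus: 1+2+4+3+4 = 14 for Model V, 1 for Cirrus — Model V by 14–1.
Model V vs Concept 1: 4 to 11, Concept 1.
Cirrus vs Concept 1: Cirrus is ranked higher on 2+1 = 3 ballots, Concept 1 on 12. Concept 1 wins 12–3.
Drift beats each of Model U, Aero, Model V, Cirrus, Concept 1 — Drift is the Condorcet winner.

Drift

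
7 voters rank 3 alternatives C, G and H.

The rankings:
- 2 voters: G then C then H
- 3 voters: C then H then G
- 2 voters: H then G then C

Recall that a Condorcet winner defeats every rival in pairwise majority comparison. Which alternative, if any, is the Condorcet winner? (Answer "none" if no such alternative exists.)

none

Pairwise majorities:
C vs G: 3 to 4, G.
C vs H: C, 5–2.
G vs H: G preferred on 2 ballots; H wins 5–2.
Every alternative loses at least once (C loses to G; G loses to H; H loses to C). The majority relation contains the cycle C beats H beats G beats C, so there is no Condorcet winner.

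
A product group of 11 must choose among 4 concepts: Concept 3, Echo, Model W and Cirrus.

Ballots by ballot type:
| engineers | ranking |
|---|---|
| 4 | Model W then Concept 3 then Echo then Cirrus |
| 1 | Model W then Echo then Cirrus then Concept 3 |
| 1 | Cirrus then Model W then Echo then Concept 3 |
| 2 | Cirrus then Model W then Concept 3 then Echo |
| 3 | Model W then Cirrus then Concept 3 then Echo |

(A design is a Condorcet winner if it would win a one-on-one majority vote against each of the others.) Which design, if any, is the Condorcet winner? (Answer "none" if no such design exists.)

Model W

Pairwise majorities:
Concept 3 vs Echo: Concept 3 wins 9–2.
Concept 3 vs Model W: Model W wins 11–0.
Concept 3 vs Cirrus: Cirrus wins 7–4.
Echo vs Model W: Model W, 11–0.
Echo vs Cirrus: Cirrus, 6–5.
Model W vs Cirrus: Model W wins 8–3.
Model W wins every pairwise contest, so Model W is the Condorcet winner.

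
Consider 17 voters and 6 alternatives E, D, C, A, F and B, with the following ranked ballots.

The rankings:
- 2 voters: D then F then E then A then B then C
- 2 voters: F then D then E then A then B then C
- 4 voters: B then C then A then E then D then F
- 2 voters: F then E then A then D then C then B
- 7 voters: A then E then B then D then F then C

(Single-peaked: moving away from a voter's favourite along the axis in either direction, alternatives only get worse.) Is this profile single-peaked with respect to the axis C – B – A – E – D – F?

Axis positions: C=1, B=2, A=3, E=4, D=5, F=6.
Cluster 1 (peak D at position 5): ranking walks positions 5-6-4-3-2-1, expanding outward from the peak — single-peaked.
Cluster 2 (peak F at position 6): ranking walks positions 6-5-4-3-2-1, expanding outward from the peak — single-peaked.
Cluster 3 (peak B at position 2): ranking walks positions 2-1-3-4-5-6, expanding outward from the peak — single-peaked.
Cluster 4: ranking walks positions 6-4-3-5-1-2; E is ranked above D even though D lies between E and the peak F on the axis — preferences dip and rise again. Not single-peaked.
Cluster 5 (peak A at position 3): ranking walks positions 3-4-2-5-6-1, expanding outward from the peak — single-peaked.
Cluster 4 violates single-peakedness, so the profile is not single-peaked on this axis.

no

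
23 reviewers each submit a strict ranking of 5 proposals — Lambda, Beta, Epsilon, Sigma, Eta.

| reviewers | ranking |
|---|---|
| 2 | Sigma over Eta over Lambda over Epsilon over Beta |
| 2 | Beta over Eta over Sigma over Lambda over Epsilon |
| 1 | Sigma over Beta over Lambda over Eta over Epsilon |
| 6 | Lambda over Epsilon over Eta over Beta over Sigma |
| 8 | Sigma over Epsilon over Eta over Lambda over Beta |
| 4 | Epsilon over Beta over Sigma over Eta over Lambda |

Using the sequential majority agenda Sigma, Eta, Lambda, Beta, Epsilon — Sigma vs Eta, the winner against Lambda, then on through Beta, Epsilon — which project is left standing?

Round 1: Sigma vs Eta — 15–8, Sigma advances.
Round 2: Sigma vs Lambda — 17–6, Sigma advances.
Round 3: Sigma vs Beta — 11–12, Beta advances.
Round 4: Beta vs Epsilon — 3–20, Epsilon advances.
Epsilon survives the agenda.

Epsilon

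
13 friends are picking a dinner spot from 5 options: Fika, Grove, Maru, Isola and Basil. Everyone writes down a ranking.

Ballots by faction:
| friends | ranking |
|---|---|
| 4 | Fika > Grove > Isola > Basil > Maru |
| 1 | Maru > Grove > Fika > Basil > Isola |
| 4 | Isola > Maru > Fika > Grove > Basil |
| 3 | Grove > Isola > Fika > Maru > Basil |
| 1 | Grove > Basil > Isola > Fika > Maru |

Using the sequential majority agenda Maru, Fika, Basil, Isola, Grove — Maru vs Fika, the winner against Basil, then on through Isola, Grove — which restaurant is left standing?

Grove

Round 1: Maru vs Fika — 5–8, Fika advances.
Round 2: Fika vs Basil — 12–1, Fika advances.
Round 3: Fika vs Isola — 5–8, Isola advances.
Round 4: Isola vs Grove — 4–9, Grove advances.
Grove survives the agenda.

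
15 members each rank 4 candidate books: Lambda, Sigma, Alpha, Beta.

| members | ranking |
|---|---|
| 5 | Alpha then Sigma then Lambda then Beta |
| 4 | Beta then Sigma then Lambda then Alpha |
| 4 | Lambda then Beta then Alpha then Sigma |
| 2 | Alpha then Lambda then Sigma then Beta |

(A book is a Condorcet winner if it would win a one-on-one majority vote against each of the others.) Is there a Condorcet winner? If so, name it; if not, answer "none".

none

Check each pair by majority over 15 ballots:
Lambda vs Sigma: Sigma wins 9–6.
Lambda vs Alpha: Lambda, 8–7.
Lambda vs Beta: Lambda, 11–4.
Sigma vs Alpha: Alpha wins 11–4.
Sigma vs Beta: Beta, 8–7.
Alpha–Beta: Beta 8–7.
Each book drops at least one matchup (Lambda loses to Sigma; Sigma loses to Alpha; Alpha loses to Lambda; Beta loses to Lambda); the cycle Lambda beats Alpha beats Sigma beats Lambda rules out a Condorcet winner.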